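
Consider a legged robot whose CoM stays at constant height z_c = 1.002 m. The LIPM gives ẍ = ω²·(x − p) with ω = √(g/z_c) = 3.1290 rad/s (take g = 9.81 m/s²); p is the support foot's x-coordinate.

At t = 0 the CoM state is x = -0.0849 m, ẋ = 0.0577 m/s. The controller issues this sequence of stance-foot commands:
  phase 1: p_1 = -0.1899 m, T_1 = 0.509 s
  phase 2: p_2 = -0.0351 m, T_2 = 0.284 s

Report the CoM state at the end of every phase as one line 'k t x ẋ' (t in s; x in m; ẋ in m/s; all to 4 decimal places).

1 0.5090 0.1224 0.9220
2 0.7930 0.4864 1.8084

phase 1: p=-0.1899, T=0.509, ωT=1.592661, cosh=2.560099, sinh=2.356716; start (x,ẋ)=(-0.084900, 0.057700) → end (x,ẋ)=(0.122369, 0.922005)
phase 2: p=-0.0351, T=0.284, ωT=0.888636, cosh=1.421513, sinh=1.010297; start (x,ẋ)=(0.122369, 0.922005) → end (x,ẋ)=(0.486443, 1.808437)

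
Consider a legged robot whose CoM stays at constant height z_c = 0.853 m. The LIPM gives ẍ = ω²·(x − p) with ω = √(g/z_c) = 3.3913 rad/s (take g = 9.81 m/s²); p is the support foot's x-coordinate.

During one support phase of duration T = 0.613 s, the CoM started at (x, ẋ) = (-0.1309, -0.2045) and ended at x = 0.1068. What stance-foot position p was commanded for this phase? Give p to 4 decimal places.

p = -0.2861

ωT = 3.3913·0.613 = 2.078867; cosh(ωT) = 4.060238, sinh(ωT) = 3.935166
x(T) = p + (x₀−p)·cosh(ωT) + (ẋ₀/ω)·sinh(ωT) ⇒ p·(1 − cosh) = x(T) − x₀·cosh − (ẋ₀/ω)·sinh
numerator   = 0.1068 − (-0.1309)·4.060238 − (-0.2045/3.3913)·3.935166 = 0.875581
denominator = 1 − 4.060238 = -3.060238
p = 0.875581 / -3.060238 = -0.2861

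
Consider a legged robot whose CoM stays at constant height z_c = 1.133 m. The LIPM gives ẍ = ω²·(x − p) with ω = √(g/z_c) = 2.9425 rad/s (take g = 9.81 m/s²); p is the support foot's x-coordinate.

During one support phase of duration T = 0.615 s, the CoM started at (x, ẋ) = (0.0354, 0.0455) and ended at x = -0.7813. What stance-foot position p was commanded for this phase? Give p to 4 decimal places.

ωT = 2.9425·0.615 = 1.809638; cosh(ωT) = 3.135973, sinh(ωT) = 2.972260
x(T) = p + (x₀−p)·cosh(ωT) + (ẋ₀/ω)·sinh(ωT) ⇒ p·(1 − cosh) = x(T) − x₀·cosh − (ẋ₀/ω)·sinh
numerator   = -0.7813 − (0.0354)·3.135973 − (0.0455/2.9425)·2.972260 = -0.938274
denominator = 1 − 3.135973 = -2.135973
p = -0.938274 / -2.135973 = 0.4393

p = 0.4393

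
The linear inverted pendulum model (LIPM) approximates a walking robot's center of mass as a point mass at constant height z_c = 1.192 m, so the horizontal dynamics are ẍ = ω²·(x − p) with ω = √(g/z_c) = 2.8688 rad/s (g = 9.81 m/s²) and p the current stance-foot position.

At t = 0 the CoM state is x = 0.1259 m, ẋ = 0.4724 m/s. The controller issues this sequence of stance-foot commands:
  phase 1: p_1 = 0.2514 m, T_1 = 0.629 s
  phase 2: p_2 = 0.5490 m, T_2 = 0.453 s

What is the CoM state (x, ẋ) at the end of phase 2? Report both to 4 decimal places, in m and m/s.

phase 1: p=0.2514, T=0.629, ωT=1.804475, cosh=3.120671, sinh=2.956110; start (x,ẋ)=(0.125900, 0.472400) → end (x,ẋ)=(0.346533, 0.409904)
phase 2: p=0.5490, T=0.453, ωT=1.299566, cosh=1.970178, sinh=1.697528; start (x,ẋ)=(0.346533, 0.409904) → end (x,ẋ)=(0.392652, -0.178404)

x = 0.3927, ẋ = -0.1784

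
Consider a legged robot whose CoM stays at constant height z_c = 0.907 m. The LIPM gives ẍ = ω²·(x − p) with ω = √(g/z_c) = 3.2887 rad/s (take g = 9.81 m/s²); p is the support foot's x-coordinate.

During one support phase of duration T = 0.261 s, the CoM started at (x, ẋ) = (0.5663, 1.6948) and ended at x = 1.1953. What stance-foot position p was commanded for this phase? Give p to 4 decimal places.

p = 0.2335

ωT = 3.2887·0.261 = 0.858351; cosh(ωT) = 1.391563, sinh(ωT) = 0.967703
x(T) = p + (x₀−p)·cosh(ωT) + (ẋ₀/ω)·sinh(ωT) ⇒ p·(1 − cosh) = x(T) − x₀·cosh − (ẋ₀/ω)·sinh
numerator   = 1.1953 − (0.5663)·1.391563 − (1.6948/3.2887)·0.967703 = -0.091439
denominator = 1 − 1.391563 = -0.391563
p = -0.091439 / -0.391563 = 0.2335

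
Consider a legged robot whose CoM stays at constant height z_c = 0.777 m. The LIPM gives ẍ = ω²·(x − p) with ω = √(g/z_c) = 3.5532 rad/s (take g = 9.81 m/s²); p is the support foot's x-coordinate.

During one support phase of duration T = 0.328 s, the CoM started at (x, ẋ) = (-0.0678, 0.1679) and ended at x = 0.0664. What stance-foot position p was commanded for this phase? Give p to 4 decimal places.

ωT = 3.5532·0.328 = 1.165450; cosh(ωT) = 1.759574, sinh(ωT) = 1.447791
x(T) = p + (x₀−p)·cosh(ωT) + (ẋ₀/ω)·sinh(ωT) ⇒ p·(1 − cosh) = x(T) − x₀·cosh − (ẋ₀/ω)·sinh
numerator   = 0.0664 − (-0.0678)·1.759574 − (0.1679/3.5532)·1.447791 = 0.117286
denominator = 1 − 1.759574 = -0.759574
p = 0.117286 / -0.759574 = -0.1544

p = -0.1544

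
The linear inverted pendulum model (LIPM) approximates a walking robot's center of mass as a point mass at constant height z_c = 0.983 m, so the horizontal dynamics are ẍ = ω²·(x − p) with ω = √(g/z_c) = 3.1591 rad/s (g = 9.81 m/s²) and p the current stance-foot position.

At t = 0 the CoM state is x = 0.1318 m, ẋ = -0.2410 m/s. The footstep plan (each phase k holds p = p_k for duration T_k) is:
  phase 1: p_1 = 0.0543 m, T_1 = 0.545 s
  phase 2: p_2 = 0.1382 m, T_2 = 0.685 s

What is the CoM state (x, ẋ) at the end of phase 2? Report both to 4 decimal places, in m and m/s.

phase 1: p=0.0543, T=0.545, ωT=1.721710, cosh=2.886422, sinh=2.707662; start (x,ẋ)=(0.131800, -0.241000) → end (x,ẋ)=(0.071437, -0.032710)
phase 2: p=0.1382, T=0.685, ωT=2.163984, cosh=4.410307, sinh=4.295441; start (x,ẋ)=(0.071437, -0.032710) → end (x,ẋ)=(-0.200722, -1.050220)

x = -0.2007, ẋ = -1.0502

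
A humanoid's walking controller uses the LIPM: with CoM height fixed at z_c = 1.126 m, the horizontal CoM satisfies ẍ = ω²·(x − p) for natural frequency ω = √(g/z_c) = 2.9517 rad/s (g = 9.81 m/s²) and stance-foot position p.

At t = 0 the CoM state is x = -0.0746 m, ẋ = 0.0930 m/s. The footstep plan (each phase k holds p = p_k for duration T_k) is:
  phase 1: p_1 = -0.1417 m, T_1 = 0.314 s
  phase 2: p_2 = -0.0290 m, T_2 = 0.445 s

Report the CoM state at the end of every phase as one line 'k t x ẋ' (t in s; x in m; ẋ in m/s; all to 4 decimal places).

1 0.3140 -0.0101 0.3469
2 0.7590 0.2114 0.7880

phase 1: p=-0.1417, T=0.314, ωT=0.926834, cosh=1.461151, sinh=1.065346; start (x,ẋ)=(-0.074600, 0.093000) → end (x,ẋ)=(-0.010091, 0.346889)
phase 2: p=-0.0290, T=0.445, ωT=1.313507, cosh=1.994034, sinh=1.725158; start (x,ẋ)=(-0.010091, 0.346889) → end (x,ẋ)=(0.211449, 0.787997)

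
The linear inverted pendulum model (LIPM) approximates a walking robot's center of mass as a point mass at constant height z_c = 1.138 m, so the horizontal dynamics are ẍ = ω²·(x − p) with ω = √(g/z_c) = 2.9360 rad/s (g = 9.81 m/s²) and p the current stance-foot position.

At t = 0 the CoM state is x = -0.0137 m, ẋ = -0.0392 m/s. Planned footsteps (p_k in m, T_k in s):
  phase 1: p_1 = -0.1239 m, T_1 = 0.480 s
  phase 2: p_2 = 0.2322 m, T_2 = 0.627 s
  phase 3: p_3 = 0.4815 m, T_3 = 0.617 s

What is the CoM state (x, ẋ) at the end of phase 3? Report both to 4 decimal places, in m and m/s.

x = 0.4712, ẋ = 0.1143

phase 1: p=-0.1239, T=0.480, ωT=1.409280, cosh=2.168663, sinh=1.924344; start (x,ẋ)=(-0.013700, -0.039200) → end (x,ẋ)=(0.089394, 0.537605)
phase 2: p=0.2322, T=0.627, ωT=1.840872, cosh=3.230355, sinh=3.071676; start (x,ẋ)=(0.089394, 0.537605) → end (x,ẋ)=(0.333333, 0.448764)
phase 3: p=0.4815, T=0.617, ωT=1.811512, cosh=3.141550, sinh=2.978143; start (x,ẋ)=(0.333333, 0.448764) → end (x,ẋ)=(0.471233, 0.114271)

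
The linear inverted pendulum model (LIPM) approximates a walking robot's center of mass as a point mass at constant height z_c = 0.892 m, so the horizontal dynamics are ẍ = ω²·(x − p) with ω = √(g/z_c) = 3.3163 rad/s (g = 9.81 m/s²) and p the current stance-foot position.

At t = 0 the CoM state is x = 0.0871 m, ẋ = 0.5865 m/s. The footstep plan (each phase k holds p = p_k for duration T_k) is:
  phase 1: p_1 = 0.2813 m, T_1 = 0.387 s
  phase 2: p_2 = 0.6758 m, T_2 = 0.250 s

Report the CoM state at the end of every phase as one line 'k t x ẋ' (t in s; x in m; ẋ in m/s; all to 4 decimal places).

phase 1: p=0.2813, T=0.387, ωT=1.283408, cosh=1.943005, sinh=1.665914; start (x,ẋ)=(0.087100, 0.586500) → end (x,ẋ)=(0.198591, 0.066682)
phase 2: p=0.6758, T=0.250, ωT=0.829075, cosh=1.363826, sinh=0.927373; start (x,ẋ)=(0.198591, 0.066682) → end (x,ẋ)=(0.043618, -1.376687)

1 0.3870 0.1986 0.0667
2 0.6370 0.0436 -1.3767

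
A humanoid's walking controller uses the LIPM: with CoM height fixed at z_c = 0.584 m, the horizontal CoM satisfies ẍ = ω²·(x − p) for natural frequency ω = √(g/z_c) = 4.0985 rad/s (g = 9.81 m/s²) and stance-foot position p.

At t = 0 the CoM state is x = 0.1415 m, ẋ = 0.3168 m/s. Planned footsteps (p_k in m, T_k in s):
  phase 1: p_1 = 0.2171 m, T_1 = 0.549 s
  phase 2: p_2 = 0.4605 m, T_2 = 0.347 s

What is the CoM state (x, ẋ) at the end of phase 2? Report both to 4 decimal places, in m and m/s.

x = -0.0420, ẋ = -1.8030

phase 1: p=0.2171, T=0.549, ωT=2.250077, cosh=4.796926, sinh=4.691535; start (x,ẋ)=(0.141500, 0.316800) → end (x,ẋ)=(0.217092, 0.066010)
phase 2: p=0.4605, T=0.347, ωT=1.422179, cosh=2.193667, sinh=1.952480; start (x,ẋ)=(0.217092, 0.066010) → end (x,ẋ)=(-0.042010, -1.803005)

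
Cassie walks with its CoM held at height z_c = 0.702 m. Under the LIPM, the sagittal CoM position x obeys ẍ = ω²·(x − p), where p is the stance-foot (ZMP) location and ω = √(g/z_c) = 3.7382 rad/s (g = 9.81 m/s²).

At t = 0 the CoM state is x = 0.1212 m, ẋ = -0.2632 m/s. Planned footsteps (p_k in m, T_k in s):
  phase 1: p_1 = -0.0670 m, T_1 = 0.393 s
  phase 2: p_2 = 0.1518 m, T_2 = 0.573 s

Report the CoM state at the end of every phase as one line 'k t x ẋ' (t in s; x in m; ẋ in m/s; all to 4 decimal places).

1 0.3930 0.2187 0.8455
2 0.9660 1.3903 4.6997

phase 1: p=-0.0670, T=0.393, ωT=1.469113, cosh=2.287753, sinh=2.057624; start (x,ẋ)=(0.121200, -0.263200) → end (x,ẋ)=(0.218682, 0.845462)
phase 2: p=0.1518, T=0.573, ωT=2.141989, cosh=4.316889, sinh=4.199468; start (x,ẋ)=(0.218682, 0.845462) → end (x,ẋ)=(1.390306, 4.699702)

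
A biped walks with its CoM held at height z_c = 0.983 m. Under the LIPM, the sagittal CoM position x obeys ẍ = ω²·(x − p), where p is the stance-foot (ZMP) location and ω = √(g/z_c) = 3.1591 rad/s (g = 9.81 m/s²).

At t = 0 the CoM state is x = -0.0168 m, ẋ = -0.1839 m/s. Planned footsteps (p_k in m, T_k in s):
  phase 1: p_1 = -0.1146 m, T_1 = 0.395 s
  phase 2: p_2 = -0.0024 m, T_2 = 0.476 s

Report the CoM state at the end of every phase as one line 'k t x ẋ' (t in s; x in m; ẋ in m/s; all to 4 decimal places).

1 0.3950 -0.0233 0.1470
2 0.8710 0.0479 0.2061

phase 1: p=-0.1146, T=0.395, ωT=1.247845, cosh=1.884975, sinh=1.597852; start (x,ẋ)=(-0.016800, -0.183900) → end (x,ẋ)=(-0.023265, 0.147025)
phase 2: p=-0.0024, T=0.476, ωT=1.503732, cosh=2.360372, sinh=2.138073; start (x,ẋ)=(-0.023265, 0.147025) → end (x,ẋ)=(0.047858, 0.206106)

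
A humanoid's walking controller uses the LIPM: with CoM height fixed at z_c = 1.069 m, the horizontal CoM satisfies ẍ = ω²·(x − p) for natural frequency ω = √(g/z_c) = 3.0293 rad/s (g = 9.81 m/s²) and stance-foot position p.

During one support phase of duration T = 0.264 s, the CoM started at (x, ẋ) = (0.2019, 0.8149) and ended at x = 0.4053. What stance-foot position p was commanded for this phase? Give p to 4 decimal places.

p = 0.3069

ωT = 3.0293·0.264 = 0.799735; cosh(ωT) = 1.337200, sinh(ωT) = 0.887752
x(T) = p + (x₀−p)·cosh(ωT) + (ẋ₀/ω)·sinh(ωT) ⇒ p·(1 − cosh) = x(T) − x₀·cosh − (ẋ₀/ω)·sinh
numerator   = 0.4053 − (0.2019)·1.337200 − (0.8149/3.0293)·0.887752 = -0.103491
denominator = 1 − 1.337200 = -0.337200
p = -0.103491 / -0.337200 = 0.3069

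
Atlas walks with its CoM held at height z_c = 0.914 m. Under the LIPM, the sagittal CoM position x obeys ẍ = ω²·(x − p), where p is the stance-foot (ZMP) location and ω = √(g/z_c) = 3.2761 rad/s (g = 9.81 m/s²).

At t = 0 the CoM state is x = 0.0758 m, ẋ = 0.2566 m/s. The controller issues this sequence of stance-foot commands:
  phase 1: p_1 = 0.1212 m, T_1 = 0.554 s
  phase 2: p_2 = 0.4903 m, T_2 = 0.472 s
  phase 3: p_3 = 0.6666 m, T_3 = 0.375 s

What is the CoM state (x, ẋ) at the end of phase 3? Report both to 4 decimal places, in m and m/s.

x = -1.0108, ẋ = -5.2468

phase 1: p=0.1212, T=0.554, ωT=1.814959, cosh=3.151836, sinh=2.988991; start (x,ẋ)=(0.075800, 0.256600) → end (x,ẋ)=(0.212219, 0.364194)
phase 2: p=0.4903, T=0.472, ωT=1.546319, cosh=2.453595, sinh=2.240565; start (x,ẋ)=(0.212219, 0.364194) → end (x,ẋ)=(0.057078, -1.147619)
phase 3: p=0.6666, T=0.375, ωT=1.228538, cosh=1.854475, sinh=1.561755; start (x,ẋ)=(0.057078, -1.147619) → end (x,ẋ)=(-1.010826, -5.246828)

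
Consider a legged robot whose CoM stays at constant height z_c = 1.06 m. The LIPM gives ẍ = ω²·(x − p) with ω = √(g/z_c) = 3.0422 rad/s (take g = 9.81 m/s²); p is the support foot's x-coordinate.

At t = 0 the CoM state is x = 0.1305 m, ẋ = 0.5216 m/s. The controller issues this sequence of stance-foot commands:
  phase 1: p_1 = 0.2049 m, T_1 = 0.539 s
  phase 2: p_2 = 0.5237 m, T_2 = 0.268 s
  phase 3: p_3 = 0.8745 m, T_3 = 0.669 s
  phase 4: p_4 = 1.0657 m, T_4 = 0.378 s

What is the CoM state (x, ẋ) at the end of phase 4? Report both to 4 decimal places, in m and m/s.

phase 1: p=0.2049, T=0.539, ωT=1.639746, cosh=2.673944, sinh=2.479915; start (x,ẋ)=(0.130500, 0.521600) → end (x,ẋ)=(0.431152, 0.833426)
phase 2: p=0.5237, T=0.268, ωT=0.815310, cosh=1.351189, sinh=0.908686; start (x,ẋ)=(0.431152, 0.833426) → end (x,ẋ)=(0.647590, 0.870276)
phase 3: p=0.8745, T=0.669, ωT=2.035232, cosh=3.892338, sinh=3.761688; start (x,ẋ)=(0.647590, 0.870276) → end (x,ẋ)=(1.067386, 0.790688)
phase 4: p=1.0657, T=0.378, ωT=1.149952, cosh=1.737346, sinh=1.420694; start (x,ẋ)=(1.067386, 0.790688) → end (x,ẋ)=(1.437877, 1.380987)

x = 1.4379, ẋ = 1.3810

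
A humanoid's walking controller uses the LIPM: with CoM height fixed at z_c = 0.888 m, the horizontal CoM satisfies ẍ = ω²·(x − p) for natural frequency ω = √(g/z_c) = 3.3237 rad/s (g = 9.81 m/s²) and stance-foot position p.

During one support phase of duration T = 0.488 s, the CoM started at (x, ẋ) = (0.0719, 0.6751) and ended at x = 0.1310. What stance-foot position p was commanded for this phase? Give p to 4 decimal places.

ωT = 3.3237·0.488 = 1.621966; cosh(ωT) = 2.630271, sinh(ωT) = 2.432761
x(T) = p + (x₀−p)·cosh(ωT) + (ẋ₀/ω)·sinh(ωT) ⇒ p·(1 − cosh) = x(T) − x₀·cosh − (ẋ₀/ω)·sinh
numerator   = 0.1310 − (0.0719)·2.630271 − (0.6751/3.3237)·2.432761 = -0.552252
denominator = 1 − 2.630271 = -1.630271
p = -0.552252 / -1.630271 = 0.3387

p = 0.3387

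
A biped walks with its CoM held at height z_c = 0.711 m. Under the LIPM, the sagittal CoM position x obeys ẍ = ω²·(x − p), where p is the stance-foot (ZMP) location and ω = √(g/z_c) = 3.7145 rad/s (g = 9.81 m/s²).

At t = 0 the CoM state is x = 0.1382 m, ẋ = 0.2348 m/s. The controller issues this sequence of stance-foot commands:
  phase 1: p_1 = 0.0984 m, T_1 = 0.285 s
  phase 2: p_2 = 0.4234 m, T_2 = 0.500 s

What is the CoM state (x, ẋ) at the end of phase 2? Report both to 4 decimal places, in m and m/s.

phase 1: p=0.0984, T=0.285, ωT=1.058632, cosh=1.614678, sinh=1.267748; start (x,ẋ)=(0.138200, 0.234800) → end (x,ẋ)=(0.242801, 0.566547)
phase 2: p=0.4234, T=0.500, ωT=1.857250, cosh=3.281099, sinh=3.124997; start (x,ẋ)=(0.242801, 0.566547) → end (x,ẋ)=(0.307470, -0.237465)

x = 0.3075, ẋ = -0.2375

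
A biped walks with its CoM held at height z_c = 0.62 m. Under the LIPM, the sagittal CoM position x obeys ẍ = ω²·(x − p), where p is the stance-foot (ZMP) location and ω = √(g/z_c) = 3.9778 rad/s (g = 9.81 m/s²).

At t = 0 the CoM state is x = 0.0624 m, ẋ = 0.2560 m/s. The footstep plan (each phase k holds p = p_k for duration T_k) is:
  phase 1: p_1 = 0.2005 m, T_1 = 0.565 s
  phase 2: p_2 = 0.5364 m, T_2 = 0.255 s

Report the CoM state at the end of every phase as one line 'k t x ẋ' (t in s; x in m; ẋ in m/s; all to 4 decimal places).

1 0.5650 -0.1591 -1.3455
2 0.8200 -0.9537 -5.4120

phase 1: p=0.2005, T=0.565, ωT=2.247457, cosh=4.784653, sinh=4.678986; start (x,ẋ)=(0.062400, 0.256000) → end (x,ẋ)=(-0.159134, -1.345456)
phase 2: p=0.5364, T=0.255, ωT=1.014339, cosh=1.560091, sinh=1.197449; start (x,ẋ)=(-0.159134, -1.345456) → end (x,ẋ)=(-0.953723, -5.412011)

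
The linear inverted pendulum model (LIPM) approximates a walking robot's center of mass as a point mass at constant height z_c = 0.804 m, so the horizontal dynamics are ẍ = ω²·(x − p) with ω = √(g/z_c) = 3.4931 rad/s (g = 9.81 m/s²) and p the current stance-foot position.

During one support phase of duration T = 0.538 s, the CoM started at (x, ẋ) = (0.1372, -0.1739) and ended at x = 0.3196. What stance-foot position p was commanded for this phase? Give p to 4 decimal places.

ωT = 3.4931·0.538 = 1.879288; cosh(ωT) = 3.350769, sinh(ωT) = 3.198070
x(T) = p + (x₀−p)·cosh(ωT) + (ẋ₀/ω)·sinh(ωT) ⇒ p·(1 − cosh) = x(T) − x₀·cosh − (ẋ₀/ω)·sinh
numerator   = 0.3196 − (0.1372)·3.350769 − (-0.1739/3.4931)·3.198070 = 0.019087
denominator = 1 − 3.350769 = -2.350769
p = 0.019087 / -2.350769 = -0.0081

p = -0.0081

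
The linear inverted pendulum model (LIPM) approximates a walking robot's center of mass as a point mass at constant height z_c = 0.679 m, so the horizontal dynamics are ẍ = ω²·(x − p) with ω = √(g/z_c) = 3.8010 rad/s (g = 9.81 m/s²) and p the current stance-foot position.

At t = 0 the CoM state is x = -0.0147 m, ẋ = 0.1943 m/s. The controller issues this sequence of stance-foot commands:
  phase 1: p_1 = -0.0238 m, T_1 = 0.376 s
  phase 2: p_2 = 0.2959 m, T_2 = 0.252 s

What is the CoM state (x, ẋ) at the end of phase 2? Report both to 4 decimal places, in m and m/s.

x = 0.1437, ẋ = -0.0977

phase 1: p=-0.0238, T=0.376, ωT=1.429176, cosh=2.207382, sinh=1.967876; start (x,ẋ)=(-0.014700, 0.194300) → end (x,ẋ)=(0.096881, 0.496961)
phase 2: p=0.2959, T=0.252, ωT=0.957852, cosh=1.494904, sinh=1.111188; start (x,ẋ)=(0.096881, 0.496961) → end (x,ẋ)=(0.143668, -0.097671)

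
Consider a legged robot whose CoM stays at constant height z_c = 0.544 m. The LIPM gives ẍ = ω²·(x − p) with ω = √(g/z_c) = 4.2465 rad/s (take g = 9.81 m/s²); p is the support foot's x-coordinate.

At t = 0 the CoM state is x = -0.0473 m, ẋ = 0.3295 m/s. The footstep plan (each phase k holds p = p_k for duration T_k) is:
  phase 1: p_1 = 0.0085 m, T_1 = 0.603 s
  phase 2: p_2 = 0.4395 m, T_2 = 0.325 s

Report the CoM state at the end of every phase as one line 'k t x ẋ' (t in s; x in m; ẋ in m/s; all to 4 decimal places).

phase 1: p=0.0085, T=0.603, ωT=2.560640, cosh=6.510674, sinh=6.433419; start (x,ẋ)=(-0.047300, 0.329500) → end (x,ẋ)=(0.144395, 0.620838)
phase 2: p=0.4395, T=0.325, ωT=1.380113, cosh=2.113450, sinh=1.861899; start (x,ẋ)=(0.144395, 0.620838) → end (x,ẋ)=(0.088019, -1.021156)

1 0.6030 0.1444 0.6208
2 0.9280 0.0880 -1.0212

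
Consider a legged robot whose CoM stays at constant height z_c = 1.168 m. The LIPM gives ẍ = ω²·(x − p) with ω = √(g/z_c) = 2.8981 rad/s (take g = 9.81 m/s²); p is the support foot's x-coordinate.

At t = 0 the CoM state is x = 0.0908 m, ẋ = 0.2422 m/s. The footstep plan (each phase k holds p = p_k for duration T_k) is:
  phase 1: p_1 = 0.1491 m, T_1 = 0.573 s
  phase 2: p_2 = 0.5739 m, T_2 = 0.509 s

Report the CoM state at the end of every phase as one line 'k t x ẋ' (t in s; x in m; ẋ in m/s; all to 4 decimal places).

phase 1: p=0.1491, T=0.573, ωT=1.660611, cosh=2.726275, sinh=2.536252; start (x,ẋ)=(0.090800, 0.242200) → end (x,ẋ)=(0.202118, 0.231781)
phase 2: p=0.5739, T=0.509, ωT=1.475133, cosh=2.300183, sinh=2.071434; start (x,ẋ)=(0.202118, 0.231781) → end (x,ẋ)=(-0.115600, -1.698754)

1 0.5730 0.2021 0.2318
2 1.0820 -0.1156 -1.6988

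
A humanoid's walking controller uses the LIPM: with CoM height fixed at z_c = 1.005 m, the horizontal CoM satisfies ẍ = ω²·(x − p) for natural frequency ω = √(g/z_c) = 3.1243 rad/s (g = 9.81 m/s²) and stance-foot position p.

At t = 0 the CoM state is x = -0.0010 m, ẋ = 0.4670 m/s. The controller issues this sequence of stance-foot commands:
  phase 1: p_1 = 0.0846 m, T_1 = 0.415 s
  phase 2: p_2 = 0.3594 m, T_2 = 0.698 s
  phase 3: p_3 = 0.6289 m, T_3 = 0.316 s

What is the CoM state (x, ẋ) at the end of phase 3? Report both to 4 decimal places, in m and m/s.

x = -0.2799, ẋ = -2.4811

phase 1: p=0.0846, T=0.415, ωT=1.296584, cosh=1.965125, sinh=1.691661; start (x,ẋ)=(-0.001000, 0.467000) → end (x,ẋ)=(0.169244, 0.465295)
phase 2: p=0.3594, T=0.698, ωT=2.180761, cosh=4.483000, sinh=4.370044; start (x,ẋ)=(0.169244, 0.465295) → end (x,ẋ)=(0.157751, -0.510347)
phase 3: p=0.6289, T=0.316, ωT=0.987279, cosh=1.528255, sinh=1.155666; start (x,ẋ)=(0.157751, -0.510347) → end (x,ẋ)=(-0.279911, -2.481093)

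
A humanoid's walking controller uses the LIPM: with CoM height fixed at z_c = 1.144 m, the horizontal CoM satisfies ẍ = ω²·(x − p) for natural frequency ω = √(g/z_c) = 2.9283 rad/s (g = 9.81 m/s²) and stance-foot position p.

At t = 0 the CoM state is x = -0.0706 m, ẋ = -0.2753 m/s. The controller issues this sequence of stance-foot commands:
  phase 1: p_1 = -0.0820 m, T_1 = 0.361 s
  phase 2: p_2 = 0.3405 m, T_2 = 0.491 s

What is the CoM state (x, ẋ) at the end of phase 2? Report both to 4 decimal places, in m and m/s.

x = -1.0956, ẋ = -3.9371

phase 1: p=-0.0820, T=0.361, ωT=1.057116, cosh=1.612758, sinh=1.265302; start (x,ẋ)=(-0.070600, -0.275300) → end (x,ẋ)=(-0.182570, -0.401753)
phase 2: p=0.3405, T=0.491, ωT=1.437795, cosh=2.224426, sinh=1.986975; start (x,ẋ)=(-0.182570, -0.401753) → end (x,ẋ)=(-1.095637, -3.937132)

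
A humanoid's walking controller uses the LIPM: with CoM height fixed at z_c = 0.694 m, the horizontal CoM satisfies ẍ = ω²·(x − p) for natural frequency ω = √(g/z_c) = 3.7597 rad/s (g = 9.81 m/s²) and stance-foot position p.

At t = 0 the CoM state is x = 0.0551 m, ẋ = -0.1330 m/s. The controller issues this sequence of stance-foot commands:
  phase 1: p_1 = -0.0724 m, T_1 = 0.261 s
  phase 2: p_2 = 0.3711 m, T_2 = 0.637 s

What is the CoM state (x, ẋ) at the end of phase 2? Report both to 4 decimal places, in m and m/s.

x = -0.7306, ẋ = -4.0109

phase 1: p=-0.0724, T=0.261, ωT=0.981282, cosh=1.521352, sinh=1.146522; start (x,ẋ)=(0.055100, -0.133000) → end (x,ẋ)=(0.081014, 0.347259)
phase 2: p=0.3711, T=0.637, ωT=2.394929, cosh=5.529299, sinh=5.438120; start (x,ẋ)=(0.081014, 0.347259) → end (x,ẋ)=(-0.730589, -4.010914)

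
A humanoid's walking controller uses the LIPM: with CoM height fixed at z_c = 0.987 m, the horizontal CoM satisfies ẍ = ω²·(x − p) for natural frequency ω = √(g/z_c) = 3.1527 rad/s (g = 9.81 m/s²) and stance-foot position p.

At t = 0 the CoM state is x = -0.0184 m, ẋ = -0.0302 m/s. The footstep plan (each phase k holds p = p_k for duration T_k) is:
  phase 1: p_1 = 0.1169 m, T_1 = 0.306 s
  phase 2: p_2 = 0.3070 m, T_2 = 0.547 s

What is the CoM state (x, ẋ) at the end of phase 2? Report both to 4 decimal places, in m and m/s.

x = -1.3138, ẋ = -4.9761

phase 1: p=0.1169, T=0.306, ωT=0.964726, cosh=1.502578, sinh=1.121491; start (x,ẋ)=(-0.018400, -0.030200) → end (x,ẋ)=(-0.097142, -0.523761)
phase 2: p=0.3070, T=0.547, ωT=1.724527, cosh=2.894062, sinh=2.715805; start (x,ẋ)=(-0.097142, -0.523761) → end (x,ẋ)=(-1.313791, -4.976106)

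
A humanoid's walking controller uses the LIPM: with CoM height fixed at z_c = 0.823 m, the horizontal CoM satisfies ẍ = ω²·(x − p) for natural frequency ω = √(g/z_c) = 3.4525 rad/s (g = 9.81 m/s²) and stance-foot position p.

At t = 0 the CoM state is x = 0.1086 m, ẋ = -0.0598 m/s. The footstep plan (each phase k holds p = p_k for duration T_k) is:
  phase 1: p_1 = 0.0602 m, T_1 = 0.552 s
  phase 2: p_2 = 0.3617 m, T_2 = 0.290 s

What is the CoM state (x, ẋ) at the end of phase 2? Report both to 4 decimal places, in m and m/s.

phase 1: p=0.0602, T=0.552, ωT=1.905780, cosh=3.436679, sinh=3.287972; start (x,ẋ)=(0.108600, -0.059800) → end (x,ẋ)=(0.169585, 0.343910)
phase 2: p=0.3617, T=0.290, ωT=1.001225, cosh=1.544521, sinh=1.177092; start (x,ẋ)=(0.169585, 0.343910) → end (x,ẋ)=(0.182227, -0.249562)

x = 0.1822, ẋ = -0.2496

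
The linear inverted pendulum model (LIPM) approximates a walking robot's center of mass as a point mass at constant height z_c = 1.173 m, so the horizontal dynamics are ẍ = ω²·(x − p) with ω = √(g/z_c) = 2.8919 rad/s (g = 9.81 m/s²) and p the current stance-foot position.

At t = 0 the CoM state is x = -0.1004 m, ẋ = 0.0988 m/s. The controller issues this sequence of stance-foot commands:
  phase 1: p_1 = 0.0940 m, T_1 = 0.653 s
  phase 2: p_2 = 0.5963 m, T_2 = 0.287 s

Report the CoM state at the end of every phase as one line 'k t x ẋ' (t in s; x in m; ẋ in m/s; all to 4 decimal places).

phase 1: p=0.0940, T=0.653, ωT=1.888411, cosh=3.380084, sinh=3.228772; start (x,ẋ)=(-0.100400, 0.098800) → end (x,ẋ)=(-0.452779, -1.481216)
phase 2: p=0.5963, T=0.287, ωT=0.829975, cosh=1.364661, sinh=0.928601; start (x,ẋ)=(-0.452779, -1.481216) → end (x,ẋ)=(-1.310962, -4.838578)

1 0.6530 -0.4528 -1.4812
2 0.9400 -1.3110 -4.8386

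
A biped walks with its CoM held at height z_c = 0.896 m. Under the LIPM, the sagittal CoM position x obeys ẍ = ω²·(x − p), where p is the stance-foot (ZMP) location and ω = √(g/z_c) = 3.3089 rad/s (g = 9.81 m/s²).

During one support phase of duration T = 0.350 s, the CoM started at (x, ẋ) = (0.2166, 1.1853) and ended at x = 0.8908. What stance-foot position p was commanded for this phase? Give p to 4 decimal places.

p = 0.0027

ωT = 3.3089·0.350 = 1.158115; cosh(ωT) = 1.749002, sinh(ωT) = 1.434924
x(T) = p + (x₀−p)·cosh(ωT) + (ẋ₀/ω)·sinh(ωT) ⇒ p·(1 − cosh) = x(T) − x₀·cosh − (ẋ₀/ω)·sinh
numerator   = 0.8908 − (0.2166)·1.749002 − (1.1853/3.3089)·1.434924 = -0.002046
denominator = 1 − 1.749002 = -0.749002
p = -0.002046 / -0.749002 = 0.0027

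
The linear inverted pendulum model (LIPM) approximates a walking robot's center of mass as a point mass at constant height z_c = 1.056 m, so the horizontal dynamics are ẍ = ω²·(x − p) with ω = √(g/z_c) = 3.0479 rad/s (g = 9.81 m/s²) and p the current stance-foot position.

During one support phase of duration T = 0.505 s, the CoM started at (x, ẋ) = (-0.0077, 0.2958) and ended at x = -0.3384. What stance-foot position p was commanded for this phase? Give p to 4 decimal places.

p = 0.3724

ωT = 3.0479·0.505 = 1.539189; cosh(ωT) = 2.437683, sinh(ωT) = 2.223128
x(T) = p + (x₀−p)·cosh(ωT) + (ẋ₀/ω)·sinh(ωT) ⇒ p·(1 − cosh) = x(T) − x₀·cosh − (ẋ₀/ω)·sinh
numerator   = -0.3384 − (-0.0077)·2.437683 − (0.2958/3.0479)·2.223128 = -0.535385
denominator = 1 − 2.437683 = -1.437683
p = -0.535385 / -1.437683 = 0.3724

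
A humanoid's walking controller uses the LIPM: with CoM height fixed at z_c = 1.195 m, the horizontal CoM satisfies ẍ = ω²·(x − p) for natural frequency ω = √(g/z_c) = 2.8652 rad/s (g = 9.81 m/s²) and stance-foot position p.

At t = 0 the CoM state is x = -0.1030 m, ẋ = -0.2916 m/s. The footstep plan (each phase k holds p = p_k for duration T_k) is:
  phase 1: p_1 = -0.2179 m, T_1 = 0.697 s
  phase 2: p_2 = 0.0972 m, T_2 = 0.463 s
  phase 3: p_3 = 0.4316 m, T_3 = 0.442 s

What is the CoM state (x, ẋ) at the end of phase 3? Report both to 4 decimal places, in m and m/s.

phase 1: p=-0.2179, T=0.697, ωT=1.997044, cosh=3.751493, sinh=3.615757; start (x,ẋ)=(-0.103000, -0.291600) → end (x,ẋ)=(-0.154840, 0.096413)
phase 2: p=0.0972, T=0.463, ωT=1.326588, cosh=2.016772, sinh=1.751391; start (x,ẋ)=(-0.154840, 0.096413) → end (x,ẋ)=(-0.352173, -1.070314)
phase 3: p=0.4316, T=0.442, ωT=1.266418, cosh=1.914981, sinh=1.633141; start (x,ẋ)=(-0.352173, -1.070314) → end (x,ẋ)=(-1.679381, -5.717121)

x = -1.6794, ẋ = -5.7171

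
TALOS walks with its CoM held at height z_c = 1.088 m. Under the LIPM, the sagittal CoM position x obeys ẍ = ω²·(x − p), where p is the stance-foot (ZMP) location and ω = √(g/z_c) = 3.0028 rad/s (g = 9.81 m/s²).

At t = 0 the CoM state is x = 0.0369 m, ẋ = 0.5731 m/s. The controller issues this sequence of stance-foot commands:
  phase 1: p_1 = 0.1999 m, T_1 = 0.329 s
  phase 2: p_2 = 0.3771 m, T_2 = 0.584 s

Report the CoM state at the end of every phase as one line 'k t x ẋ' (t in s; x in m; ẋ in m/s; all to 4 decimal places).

phase 1: p=0.1999, T=0.329, ωT=0.987921, cosh=1.528998, sinh=1.156648; start (x,ẋ)=(0.036900, 0.573100) → end (x,ẋ)=(0.171426, 0.310140)
phase 2: p=0.3771, T=0.584, ωT=1.753635, cosh=2.974352, sinh=2.801208; start (x,ẋ)=(0.171426, 0.310140) → end (x,ẋ)=(0.054671, -0.807558)

1 0.3290 0.1714 0.3101
2 0.9130 0.0547 -0.8076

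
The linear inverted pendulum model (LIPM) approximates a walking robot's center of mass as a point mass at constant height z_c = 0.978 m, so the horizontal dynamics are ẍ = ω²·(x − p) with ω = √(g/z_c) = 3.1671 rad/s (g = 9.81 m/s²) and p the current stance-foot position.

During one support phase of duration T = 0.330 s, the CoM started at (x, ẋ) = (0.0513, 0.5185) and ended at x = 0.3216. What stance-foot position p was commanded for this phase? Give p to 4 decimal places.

p = -0.0596

ωT = 3.1671·0.330 = 1.045143; cosh(ωT) = 1.597723, sinh(ωT) = 1.246082
x(T) = p + (x₀−p)·cosh(ωT) + (ẋ₀/ω)·sinh(ωT) ⇒ p·(1 − cosh) = x(T) − x₀·cosh − (ẋ₀/ω)·sinh
numerator   = 0.3216 − (0.0513)·1.597723 − (0.5185/3.1671)·1.246082 = 0.035635
denominator = 1 − 1.597723 = -0.597723
p = 0.035635 / -0.597723 = -0.0596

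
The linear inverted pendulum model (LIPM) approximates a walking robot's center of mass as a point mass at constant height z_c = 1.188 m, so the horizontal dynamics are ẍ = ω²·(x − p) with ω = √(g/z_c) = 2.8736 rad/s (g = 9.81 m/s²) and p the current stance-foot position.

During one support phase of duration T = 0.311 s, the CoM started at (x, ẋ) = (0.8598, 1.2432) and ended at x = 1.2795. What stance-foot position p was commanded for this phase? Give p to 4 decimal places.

p = 0.9078

ωT = 2.8736·0.311 = 0.893690; cosh(ωT) = 1.426637, sinh(ωT) = 1.017494
x(T) = p + (x₀−p)·cosh(ωT) + (ẋ₀/ω)·sinh(ωT) ⇒ p·(1 − cosh) = x(T) − x₀·cosh − (ẋ₀/ω)·sinh
numerator   = 1.2795 − (0.8598)·1.426637 − (1.2432/2.8736)·1.017494 = -0.387319
denominator = 1 − 1.426637 = -0.426637
p = -0.387319 / -0.426637 = 0.9078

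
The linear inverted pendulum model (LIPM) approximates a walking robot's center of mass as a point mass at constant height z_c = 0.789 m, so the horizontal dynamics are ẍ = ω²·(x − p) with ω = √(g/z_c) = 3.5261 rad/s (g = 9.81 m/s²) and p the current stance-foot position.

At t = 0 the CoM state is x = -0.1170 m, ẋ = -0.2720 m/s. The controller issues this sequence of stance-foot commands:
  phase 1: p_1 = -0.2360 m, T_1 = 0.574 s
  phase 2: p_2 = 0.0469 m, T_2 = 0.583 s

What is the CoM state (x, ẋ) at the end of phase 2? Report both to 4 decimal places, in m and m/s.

phase 1: p=-0.2360, T=0.574, ωT=2.023981, cosh=3.850263, sinh=3.718135; start (x,ẋ)=(-0.117000, -0.272000) → end (x,ẋ)=(-0.064632, 0.512880)
phase 2: p=0.0469, T=0.583, ωT=2.055716, cosh=3.970217, sinh=3.842215; start (x,ẋ)=(-0.064632, 0.512880) → end (x,ẋ)=(0.162953, 0.525203)

x = 0.1630, ẋ = 0.5252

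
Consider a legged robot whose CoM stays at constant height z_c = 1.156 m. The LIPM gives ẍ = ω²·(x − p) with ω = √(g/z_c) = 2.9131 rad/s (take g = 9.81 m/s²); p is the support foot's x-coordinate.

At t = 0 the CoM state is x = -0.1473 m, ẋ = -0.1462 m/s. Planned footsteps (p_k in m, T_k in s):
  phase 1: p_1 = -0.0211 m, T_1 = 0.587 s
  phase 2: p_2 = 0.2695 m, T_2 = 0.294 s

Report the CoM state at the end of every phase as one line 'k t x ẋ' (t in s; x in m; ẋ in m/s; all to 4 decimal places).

phase 1: p=-0.0211, T=0.587, ωT=1.709990, cosh=2.854886, sinh=2.674018; start (x,ẋ)=(-0.147300, -0.146200) → end (x,ẋ)=(-0.515588, -1.400442)
phase 2: p=0.2695, T=0.294, ωT=0.856451, cosh=1.389728, sinh=0.965062; start (x,ẋ)=(-0.515588, -1.400442) → end (x,ẋ)=(-1.285502, -4.153368)

1 0.5870 -0.5156 -1.4004
2 0.8810 -1.2855 -4.1534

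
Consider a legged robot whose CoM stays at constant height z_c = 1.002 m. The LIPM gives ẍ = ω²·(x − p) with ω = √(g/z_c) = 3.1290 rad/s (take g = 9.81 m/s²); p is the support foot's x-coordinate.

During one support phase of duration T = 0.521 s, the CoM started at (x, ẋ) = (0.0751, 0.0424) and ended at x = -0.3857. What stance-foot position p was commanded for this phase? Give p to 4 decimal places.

p = 0.3745

ωT = 3.1290·0.521 = 1.630209; cosh(ωT) = 2.650415, sinh(ωT) = 2.454526
x(T) = p + (x₀−p)·cosh(ωT) + (ẋ₀/ω)·sinh(ωT) ⇒ p·(1 − cosh) = x(T) − x₀·cosh − (ẋ₀/ω)·sinh
numerator   = -0.3857 − (0.0751)·2.650415 − (0.0424/3.1290)·2.454526 = -0.618007
denominator = 1 − 2.650415 = -1.650415
p = -0.618007 / -1.650415 = 0.3745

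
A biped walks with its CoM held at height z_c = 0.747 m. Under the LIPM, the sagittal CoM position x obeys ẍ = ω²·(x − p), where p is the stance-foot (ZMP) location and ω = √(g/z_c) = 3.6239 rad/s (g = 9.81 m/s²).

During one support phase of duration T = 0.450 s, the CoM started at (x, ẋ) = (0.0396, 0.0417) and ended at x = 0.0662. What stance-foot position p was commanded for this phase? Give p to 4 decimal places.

p = 0.0406

ωT = 3.6239·0.450 = 1.630755; cosh(ωT) = 2.651756, sinh(ωT) = 2.455974
x(T) = p + (x₀−p)·cosh(ωT) + (ẋ₀/ω)·sinh(ωT) ⇒ p·(1 − cosh) = x(T) − x₀·cosh − (ẋ₀/ω)·sinh
numerator   = 0.0662 − (0.0396)·2.651756 − (0.0417/3.6239)·2.455974 = -0.067070
denominator = 1 − 2.651756 = -1.651756
p = -0.067070 / -1.651756 = 0.0406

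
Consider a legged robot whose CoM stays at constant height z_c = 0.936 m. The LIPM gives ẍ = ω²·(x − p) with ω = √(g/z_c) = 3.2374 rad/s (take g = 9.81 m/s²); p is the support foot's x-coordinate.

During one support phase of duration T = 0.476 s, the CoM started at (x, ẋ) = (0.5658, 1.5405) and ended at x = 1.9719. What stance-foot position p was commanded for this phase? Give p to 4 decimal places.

p = 0.3257

ωT = 3.2374·0.476 = 1.541002; cosh(ωT) = 2.441717, sinh(ωT) = 2.227551
x(T) = p + (x₀−p)·cosh(ωT) + (ẋ₀/ω)·sinh(ωT) ⇒ p·(1 − cosh) = x(T) − x₀·cosh − (ẋ₀/ω)·sinh
numerator   = 1.9719 − (0.5658)·2.441717 − (1.5405/3.2374)·2.227551 = -0.469592
denominator = 1 − 2.441717 = -1.441717
p = -0.469592 / -1.441717 = 0.3257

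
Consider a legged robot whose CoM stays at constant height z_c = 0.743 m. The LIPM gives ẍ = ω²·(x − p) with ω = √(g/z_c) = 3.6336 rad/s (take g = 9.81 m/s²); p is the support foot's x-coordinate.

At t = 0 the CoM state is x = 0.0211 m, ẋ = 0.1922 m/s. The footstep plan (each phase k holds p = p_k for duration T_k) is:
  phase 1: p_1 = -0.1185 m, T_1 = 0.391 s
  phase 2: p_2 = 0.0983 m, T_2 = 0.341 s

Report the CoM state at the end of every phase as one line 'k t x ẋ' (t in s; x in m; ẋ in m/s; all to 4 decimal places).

phase 1: p=-0.1185, T=0.391, ωT=1.420738, cosh=2.190854, sinh=1.949319; start (x,ẋ)=(0.021100, 0.192200) → end (x,ẋ)=(0.290453, 1.409875)
phase 2: p=0.0983, T=0.341, ωT=1.239058, cosh=1.871008, sinh=1.581351; start (x,ẋ)=(0.290453, 1.409875) → end (x,ẋ)=(1.071400, 3.741997)

1 0.3910 0.2905 1.4099
2 0.7320 1.0714 3.7420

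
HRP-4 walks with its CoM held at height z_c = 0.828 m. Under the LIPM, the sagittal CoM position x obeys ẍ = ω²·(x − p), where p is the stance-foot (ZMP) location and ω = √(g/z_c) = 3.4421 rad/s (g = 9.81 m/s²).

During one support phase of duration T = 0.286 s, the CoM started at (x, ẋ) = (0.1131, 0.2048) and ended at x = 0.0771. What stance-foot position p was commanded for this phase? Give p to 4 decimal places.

p = 0.3122

ωT = 3.4421·0.286 = 0.984441; cosh(ωT) = 1.524981, sinh(ωT) = 1.151333
x(T) = p + (x₀−p)·cosh(ωT) + (ẋ₀/ω)·sinh(ωT) ⇒ p·(1 − cosh) = x(T) − x₀·cosh − (ẋ₀/ω)·sinh
numerator   = 0.0771 − (0.1131)·1.524981 − (0.2048/3.4421)·1.151333 = -0.163878
denominator = 1 − 1.524981 = -0.524981
p = -0.163878 / -0.524981 = 0.3122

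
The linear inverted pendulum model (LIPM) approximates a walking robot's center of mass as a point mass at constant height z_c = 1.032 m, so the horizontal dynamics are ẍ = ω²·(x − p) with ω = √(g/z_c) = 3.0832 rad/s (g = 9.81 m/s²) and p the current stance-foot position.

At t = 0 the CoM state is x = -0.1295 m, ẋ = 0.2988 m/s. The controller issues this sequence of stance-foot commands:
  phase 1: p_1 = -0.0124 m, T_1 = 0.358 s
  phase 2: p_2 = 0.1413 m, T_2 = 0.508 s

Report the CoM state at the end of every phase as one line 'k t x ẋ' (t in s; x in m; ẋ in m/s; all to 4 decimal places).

1 0.3580 -0.0783 0.0156
2 0.8660 -0.3959 -1.5117

phase 1: p=-0.0124, T=0.358, ωT=1.103786, cosh=1.673587, sinh=1.341973; start (x,ẋ)=(-0.129500, 0.298800) → end (x,ẋ)=(-0.078323, 0.015558)
phase 2: p=0.1413, T=0.508, ωT=1.566266, cosh=2.498778, sinh=2.289954; start (x,ẋ)=(-0.078323, 0.015558) → end (x,ẋ)=(-0.395935, -1.511749)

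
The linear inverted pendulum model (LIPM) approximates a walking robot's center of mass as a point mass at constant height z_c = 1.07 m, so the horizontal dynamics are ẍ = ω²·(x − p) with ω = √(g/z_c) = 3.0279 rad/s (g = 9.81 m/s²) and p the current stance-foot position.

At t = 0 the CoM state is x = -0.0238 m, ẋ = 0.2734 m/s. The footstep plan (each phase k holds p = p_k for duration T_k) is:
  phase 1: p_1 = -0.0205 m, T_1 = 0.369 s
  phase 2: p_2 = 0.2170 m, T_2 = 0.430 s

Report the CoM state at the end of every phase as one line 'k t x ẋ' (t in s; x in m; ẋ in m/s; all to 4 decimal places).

phase 1: p=-0.0205, T=0.369, ωT=1.117295, cosh=1.691869, sinh=1.364706; start (x,ẋ)=(-0.023800, 0.273400) → end (x,ẋ)=(0.097141, 0.448921)
phase 2: p=0.2170, T=0.430, ωT=1.301997, cosh=1.974310, sinh=1.702322; start (x,ẋ)=(0.097141, 0.448921) → end (x,ẋ)=(0.232750, 0.268501)

1 0.3690 0.0971 0.4489
2 0.7990 0.2327 0.2685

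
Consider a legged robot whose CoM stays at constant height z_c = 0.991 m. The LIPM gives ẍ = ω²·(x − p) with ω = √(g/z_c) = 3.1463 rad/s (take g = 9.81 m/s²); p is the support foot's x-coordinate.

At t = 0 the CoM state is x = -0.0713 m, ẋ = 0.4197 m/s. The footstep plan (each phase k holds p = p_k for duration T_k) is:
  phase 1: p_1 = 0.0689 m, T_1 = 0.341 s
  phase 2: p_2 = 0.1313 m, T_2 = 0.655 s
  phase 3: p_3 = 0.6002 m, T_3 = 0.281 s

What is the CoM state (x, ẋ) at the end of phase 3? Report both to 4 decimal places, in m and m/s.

phase 1: p=0.0689, T=0.341, ωT=1.072888, cosh=1.632916, sinh=1.290896; start (x,ẋ)=(-0.071300, 0.419700) → end (x,ẋ)=(0.012164, 0.115906)
phase 2: p=0.1313, T=0.655, ωT=2.060827, cosh=3.989903, sinh=3.862554; start (x,ẋ)=(0.012164, 0.115906) → end (x,ẋ)=(-0.201749, -0.985377)
phase 3: p=0.6002, T=0.281, ωT=0.884110, cosh=1.416956, sinh=1.003874; start (x,ẋ)=(-0.201749, -0.985377) → end (x,ẋ)=(-0.850526, -3.929183)

x = -0.8505, ẋ = -3.9292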